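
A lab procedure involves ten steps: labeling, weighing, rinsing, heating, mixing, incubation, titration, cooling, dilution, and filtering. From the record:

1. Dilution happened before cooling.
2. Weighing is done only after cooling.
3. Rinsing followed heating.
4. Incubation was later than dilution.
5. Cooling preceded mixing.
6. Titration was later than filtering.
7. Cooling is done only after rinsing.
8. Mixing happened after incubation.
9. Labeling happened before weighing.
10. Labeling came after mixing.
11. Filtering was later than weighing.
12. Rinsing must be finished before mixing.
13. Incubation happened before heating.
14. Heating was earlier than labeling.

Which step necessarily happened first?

Dilution has a chain of constraints placing it before every other step, so dilution must be first.

dilution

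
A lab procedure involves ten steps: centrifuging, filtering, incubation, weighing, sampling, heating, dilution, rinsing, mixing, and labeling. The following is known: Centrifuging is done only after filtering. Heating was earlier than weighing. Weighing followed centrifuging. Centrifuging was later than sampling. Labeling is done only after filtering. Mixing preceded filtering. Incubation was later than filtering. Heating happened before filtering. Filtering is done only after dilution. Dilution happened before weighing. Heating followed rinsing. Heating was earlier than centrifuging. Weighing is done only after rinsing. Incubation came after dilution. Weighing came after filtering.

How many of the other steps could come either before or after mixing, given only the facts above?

Forced after mixing: centrifuging, filtering, incubation, labeling, and weighing.
That leaves dilution, heating, rinsing, and sampling with no forced order relative to mixing — 4.

4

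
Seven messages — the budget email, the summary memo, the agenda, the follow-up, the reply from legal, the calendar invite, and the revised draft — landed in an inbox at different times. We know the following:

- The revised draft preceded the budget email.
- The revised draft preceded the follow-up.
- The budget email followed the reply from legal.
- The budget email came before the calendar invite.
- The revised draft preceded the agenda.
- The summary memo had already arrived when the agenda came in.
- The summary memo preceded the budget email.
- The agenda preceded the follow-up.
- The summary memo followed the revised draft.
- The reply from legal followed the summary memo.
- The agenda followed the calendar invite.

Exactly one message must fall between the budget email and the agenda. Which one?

the calendar invite

Tracing the constraints gives the budget email → the calendar invite → the agenda, so the calendar invite sits after the budget email and before the agenda.
No other message is forced both after the budget email and before the agenda.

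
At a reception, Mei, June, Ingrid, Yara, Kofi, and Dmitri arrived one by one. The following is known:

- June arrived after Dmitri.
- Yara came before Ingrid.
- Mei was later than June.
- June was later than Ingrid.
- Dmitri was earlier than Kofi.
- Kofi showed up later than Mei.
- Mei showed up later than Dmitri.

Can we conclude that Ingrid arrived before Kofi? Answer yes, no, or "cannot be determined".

yes

Chain the constraints: Ingrid → June → Mei → Kofi. Each link is directly stated, so Ingrid comes before Kofi.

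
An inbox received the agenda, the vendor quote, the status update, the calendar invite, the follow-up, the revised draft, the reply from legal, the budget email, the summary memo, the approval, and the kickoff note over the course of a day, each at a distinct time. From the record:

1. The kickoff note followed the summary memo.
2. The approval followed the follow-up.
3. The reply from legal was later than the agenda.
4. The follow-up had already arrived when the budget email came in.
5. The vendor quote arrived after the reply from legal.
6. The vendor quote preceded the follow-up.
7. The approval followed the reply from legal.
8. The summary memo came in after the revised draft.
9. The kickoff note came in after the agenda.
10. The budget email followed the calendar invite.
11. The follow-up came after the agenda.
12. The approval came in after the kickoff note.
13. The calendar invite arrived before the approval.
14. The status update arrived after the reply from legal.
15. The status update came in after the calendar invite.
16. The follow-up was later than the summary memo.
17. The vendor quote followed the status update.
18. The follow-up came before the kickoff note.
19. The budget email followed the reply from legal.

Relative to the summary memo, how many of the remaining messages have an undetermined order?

5

Forced before the summary memo: the revised draft; forced after the summary memo: the approval, the budget email, the follow-up, and the kickoff note.
That leaves the agenda, the calendar invite, the reply from legal, the status update, and the vendor quote with no forced order relative to the summary memo — 5.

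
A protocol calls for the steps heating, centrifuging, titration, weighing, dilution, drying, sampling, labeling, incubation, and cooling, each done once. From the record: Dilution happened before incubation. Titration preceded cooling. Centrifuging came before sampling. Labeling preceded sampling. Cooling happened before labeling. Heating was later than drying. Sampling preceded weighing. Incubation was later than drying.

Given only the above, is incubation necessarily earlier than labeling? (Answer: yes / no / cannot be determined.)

cannot be determined

No chain of stated constraints runs from incubation to labeling, and none runs from labeling to incubation either.
So the relative order of incubation and labeling is not fixed by the given facts.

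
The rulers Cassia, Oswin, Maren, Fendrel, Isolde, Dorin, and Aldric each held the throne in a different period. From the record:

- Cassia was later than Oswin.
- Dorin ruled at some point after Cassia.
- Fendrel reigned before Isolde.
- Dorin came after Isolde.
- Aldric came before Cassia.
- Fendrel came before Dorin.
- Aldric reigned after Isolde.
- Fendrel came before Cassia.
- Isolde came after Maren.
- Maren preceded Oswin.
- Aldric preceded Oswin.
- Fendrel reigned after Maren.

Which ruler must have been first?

Maren has a chain of constraints placing them before every other ruler, so Maren must be first.

Maren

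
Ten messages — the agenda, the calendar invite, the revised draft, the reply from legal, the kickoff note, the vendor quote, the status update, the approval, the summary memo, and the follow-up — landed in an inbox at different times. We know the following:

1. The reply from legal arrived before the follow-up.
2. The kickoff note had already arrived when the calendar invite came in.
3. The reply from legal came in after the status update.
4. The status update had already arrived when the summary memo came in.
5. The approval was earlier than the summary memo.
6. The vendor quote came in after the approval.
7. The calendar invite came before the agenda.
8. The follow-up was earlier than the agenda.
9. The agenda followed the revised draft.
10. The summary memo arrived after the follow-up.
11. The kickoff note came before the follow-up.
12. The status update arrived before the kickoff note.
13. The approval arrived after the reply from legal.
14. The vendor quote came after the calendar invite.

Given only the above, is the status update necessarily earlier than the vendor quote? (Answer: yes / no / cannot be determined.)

Chain the constraints: the status update → the kickoff note → the calendar invite → the vendor quote. Each link is directly stated, so the status update comes before the vendor quote.

yes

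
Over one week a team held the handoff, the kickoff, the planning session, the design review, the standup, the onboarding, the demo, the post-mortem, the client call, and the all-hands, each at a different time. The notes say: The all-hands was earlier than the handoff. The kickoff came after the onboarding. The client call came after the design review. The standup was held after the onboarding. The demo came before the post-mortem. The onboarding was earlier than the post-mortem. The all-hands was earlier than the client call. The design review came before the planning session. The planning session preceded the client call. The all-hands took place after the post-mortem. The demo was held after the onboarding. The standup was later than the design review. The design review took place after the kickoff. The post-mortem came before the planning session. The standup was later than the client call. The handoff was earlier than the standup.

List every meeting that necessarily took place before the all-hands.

Directly stated before the all-hands: the post-mortem.
The demo reaches the all-hands via the demo → the post-mortem → the all-hands.
The onboarding reaches the all-hands via the onboarding → the post-mortem → the all-hands.
No chain forces the handoff (or any of the others) ahead of the all-hands.

the demo, the onboarding, the post-mortem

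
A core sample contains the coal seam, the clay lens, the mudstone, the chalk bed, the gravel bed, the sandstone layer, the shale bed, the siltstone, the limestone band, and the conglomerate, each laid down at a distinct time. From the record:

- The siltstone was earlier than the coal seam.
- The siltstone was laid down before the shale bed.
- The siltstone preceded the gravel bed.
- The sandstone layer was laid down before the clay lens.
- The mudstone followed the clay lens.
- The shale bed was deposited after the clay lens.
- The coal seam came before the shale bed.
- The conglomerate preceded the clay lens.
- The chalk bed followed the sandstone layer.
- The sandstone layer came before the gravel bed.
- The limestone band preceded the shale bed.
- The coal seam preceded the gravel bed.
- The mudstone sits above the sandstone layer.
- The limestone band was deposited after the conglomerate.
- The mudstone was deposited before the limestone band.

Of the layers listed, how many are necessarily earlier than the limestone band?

Directly stated before the limestone band: the conglomerate and the mudstone.
The clay lens reaches the limestone band via the clay lens → the mudstone → the limestone band.
The sandstone layer reaches the limestone band via the sandstone layer → the mudstone → the limestone band.
That's the clay lens, the conglomerate, the mudstone, and the sandstone layer — 4 in all.

4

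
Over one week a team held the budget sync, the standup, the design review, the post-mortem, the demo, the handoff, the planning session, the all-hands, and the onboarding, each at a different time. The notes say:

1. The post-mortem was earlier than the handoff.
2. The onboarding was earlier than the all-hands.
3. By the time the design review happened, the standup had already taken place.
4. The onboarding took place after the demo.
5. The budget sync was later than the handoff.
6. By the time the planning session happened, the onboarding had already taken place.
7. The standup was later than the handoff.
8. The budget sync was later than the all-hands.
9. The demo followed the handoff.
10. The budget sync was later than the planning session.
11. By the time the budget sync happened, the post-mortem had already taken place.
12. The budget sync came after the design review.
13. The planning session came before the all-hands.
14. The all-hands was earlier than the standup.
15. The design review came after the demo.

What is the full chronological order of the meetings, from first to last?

The constraints fix every adjacent pair, so only one ordering works:
the post-mortem → the handoff → the demo → the onboarding → the planning session → the all-hands → the standup → the design review → the budget sync.

the post-mortem, the handoff, the demo, the onboarding, the planning session, the all-hands, the standup, the design review, the budget sync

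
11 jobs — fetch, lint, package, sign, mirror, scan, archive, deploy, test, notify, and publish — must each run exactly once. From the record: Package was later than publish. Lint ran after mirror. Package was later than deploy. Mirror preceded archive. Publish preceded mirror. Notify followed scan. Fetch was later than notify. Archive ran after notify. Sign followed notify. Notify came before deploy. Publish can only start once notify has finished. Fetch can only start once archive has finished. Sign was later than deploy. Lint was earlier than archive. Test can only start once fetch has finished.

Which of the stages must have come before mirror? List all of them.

Directly stated before mirror: publish.
Notify reaches mirror via notify → publish → mirror.
Scan reaches mirror via scan → notify → publish → mirror.

notify, publish, scan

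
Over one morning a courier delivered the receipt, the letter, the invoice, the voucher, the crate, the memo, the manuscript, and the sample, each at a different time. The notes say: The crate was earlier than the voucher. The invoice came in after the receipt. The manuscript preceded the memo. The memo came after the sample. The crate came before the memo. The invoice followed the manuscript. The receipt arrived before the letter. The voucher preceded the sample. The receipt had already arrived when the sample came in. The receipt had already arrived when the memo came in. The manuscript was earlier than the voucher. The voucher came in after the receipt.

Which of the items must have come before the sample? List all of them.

the crate, the manuscript, the receipt, the voucher

Directly stated before the sample: the receipt and the voucher.
The crate reaches the sample via the crate → the voucher → the sample.
The manuscript reaches the sample via the manuscript → the voucher → the sample.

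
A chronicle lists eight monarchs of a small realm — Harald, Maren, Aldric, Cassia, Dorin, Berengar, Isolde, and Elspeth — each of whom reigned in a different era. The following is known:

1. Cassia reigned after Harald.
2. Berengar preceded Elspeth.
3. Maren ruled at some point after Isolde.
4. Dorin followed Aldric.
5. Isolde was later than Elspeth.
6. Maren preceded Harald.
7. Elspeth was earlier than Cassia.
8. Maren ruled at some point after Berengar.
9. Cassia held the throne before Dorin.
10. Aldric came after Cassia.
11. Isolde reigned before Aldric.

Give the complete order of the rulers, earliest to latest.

Berengar, Elspeth, Isolde, Maren, Harald, Cassia, Aldric, Dorin

The constraints fix every adjacent pair, so only one ordering works:
Berengar → Elspeth → Isolde → Maren → Harald → Cassia → Aldric → Dorin.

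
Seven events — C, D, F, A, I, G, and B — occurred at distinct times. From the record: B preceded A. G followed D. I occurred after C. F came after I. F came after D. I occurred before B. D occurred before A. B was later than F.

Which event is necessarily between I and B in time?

F

Tracing the constraints gives I → F → B, so F sits after I and before B.
No other event is forced both after I and before B.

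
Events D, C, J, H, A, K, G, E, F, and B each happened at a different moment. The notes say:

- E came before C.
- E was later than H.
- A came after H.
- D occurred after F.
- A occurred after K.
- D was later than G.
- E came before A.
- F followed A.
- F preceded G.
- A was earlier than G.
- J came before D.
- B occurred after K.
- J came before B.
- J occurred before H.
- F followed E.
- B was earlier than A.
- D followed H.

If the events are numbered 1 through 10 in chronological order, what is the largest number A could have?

A must come before D, F, and G — 3 events forced after it.
Everything else can be placed before A in some valid order, so A can sit as late as position 10 − 3 = 7.

7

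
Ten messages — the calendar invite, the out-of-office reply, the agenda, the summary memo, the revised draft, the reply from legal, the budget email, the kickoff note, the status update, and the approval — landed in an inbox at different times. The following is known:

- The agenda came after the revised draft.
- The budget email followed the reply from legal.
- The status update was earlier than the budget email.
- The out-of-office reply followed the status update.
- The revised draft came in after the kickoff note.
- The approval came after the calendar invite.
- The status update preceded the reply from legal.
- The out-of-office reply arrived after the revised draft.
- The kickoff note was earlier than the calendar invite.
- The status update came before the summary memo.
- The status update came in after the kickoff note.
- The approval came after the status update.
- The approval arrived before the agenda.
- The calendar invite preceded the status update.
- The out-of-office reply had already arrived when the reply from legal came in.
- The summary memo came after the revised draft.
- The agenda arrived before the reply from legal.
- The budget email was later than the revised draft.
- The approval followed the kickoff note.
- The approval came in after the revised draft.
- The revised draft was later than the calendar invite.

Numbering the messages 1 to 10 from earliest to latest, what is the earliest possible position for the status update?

3

The calendar invite and the kickoff note must both come before the status update — 2 forced predecessors.
Nothing else is forced ahead of the status update, so its earliest slot is position 2 + 1 = 3.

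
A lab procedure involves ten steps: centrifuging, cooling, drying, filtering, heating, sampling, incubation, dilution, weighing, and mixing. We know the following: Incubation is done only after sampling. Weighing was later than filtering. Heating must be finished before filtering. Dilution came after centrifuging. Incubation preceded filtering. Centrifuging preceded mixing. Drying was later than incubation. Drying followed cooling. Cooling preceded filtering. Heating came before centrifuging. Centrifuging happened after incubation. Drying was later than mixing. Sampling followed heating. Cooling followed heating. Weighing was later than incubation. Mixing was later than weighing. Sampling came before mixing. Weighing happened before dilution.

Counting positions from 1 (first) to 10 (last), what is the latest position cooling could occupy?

5

Cooling must come before dilution, drying, filtering, mixing, and weighing — 5 steps forced after it.
Everything else can be placed before cooling in some valid order, so cooling can sit as late as position 10 − 5 = 5.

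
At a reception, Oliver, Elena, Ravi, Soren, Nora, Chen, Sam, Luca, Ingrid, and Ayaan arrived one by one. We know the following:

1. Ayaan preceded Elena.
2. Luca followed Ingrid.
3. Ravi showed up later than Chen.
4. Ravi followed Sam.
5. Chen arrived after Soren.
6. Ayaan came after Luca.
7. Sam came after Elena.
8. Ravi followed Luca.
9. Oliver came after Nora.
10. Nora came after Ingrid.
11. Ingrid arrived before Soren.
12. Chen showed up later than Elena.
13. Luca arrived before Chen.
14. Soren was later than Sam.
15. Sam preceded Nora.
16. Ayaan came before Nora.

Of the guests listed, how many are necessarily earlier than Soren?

5

Directly stated before Soren: Ingrid and Sam.
Ayaan reaches Soren via Ayaan → Elena → Sam → Soren.
Elena reaches Soren via Elena → Sam → Soren.
Luca reaches Soren via Luca → Ayaan → Elena → Sam → Soren.
No chain forces Chen (or any of the others) ahead of Soren.
That's Ayaan, Elena, Ingrid, Luca, and Sam — 5 in all.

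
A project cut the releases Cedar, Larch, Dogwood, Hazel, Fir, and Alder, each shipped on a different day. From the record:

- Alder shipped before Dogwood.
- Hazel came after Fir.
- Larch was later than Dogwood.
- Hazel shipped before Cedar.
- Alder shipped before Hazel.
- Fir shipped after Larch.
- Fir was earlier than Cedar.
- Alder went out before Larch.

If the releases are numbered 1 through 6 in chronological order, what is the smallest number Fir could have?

4

Alder, Dogwood, and Larch must all come before Fir — 3 forced predecessors.
Nothing else is forced ahead of Fir, so its earliest slot is position 3 + 1 = 4.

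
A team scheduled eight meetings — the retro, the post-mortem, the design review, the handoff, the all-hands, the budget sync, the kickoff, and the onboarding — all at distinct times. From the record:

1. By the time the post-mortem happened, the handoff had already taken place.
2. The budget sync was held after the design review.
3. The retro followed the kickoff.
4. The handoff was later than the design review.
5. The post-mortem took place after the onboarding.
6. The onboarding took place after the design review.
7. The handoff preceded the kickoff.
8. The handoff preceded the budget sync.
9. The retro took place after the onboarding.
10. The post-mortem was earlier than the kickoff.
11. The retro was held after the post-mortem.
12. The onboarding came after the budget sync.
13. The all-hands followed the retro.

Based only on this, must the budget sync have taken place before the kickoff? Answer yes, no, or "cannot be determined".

yes

Chain the constraints: the budget sync → the onboarding → the post-mortem → the kickoff. Each link is directly stated, so the budget sync comes before the kickoff.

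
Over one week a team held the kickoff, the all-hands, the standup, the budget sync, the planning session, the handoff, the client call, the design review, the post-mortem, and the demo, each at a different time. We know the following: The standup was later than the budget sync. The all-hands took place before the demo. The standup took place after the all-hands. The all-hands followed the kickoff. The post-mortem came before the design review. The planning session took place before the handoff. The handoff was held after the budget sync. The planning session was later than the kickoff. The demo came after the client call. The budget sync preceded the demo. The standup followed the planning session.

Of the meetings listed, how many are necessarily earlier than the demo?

Directly stated before the demo: the all-hands, the budget sync, and the client call.
The kickoff reaches the demo via the kickoff → the all-hands → the demo.
No chain forces the handoff (or any of the others) ahead of the demo.
That's the all-hands, the budget sync, the client call, and the kickoff — 4 in all.

4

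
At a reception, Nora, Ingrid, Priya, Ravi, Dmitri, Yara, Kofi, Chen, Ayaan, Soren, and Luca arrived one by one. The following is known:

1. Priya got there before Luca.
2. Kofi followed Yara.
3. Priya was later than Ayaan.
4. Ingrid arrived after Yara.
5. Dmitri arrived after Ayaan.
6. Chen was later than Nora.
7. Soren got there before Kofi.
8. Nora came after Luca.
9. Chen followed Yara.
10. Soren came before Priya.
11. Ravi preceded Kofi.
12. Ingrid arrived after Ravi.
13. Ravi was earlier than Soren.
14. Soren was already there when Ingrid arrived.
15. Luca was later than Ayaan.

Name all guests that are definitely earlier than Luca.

Ayaan, Priya, Ravi, Soren

Directly stated before Luca: Ayaan and Priya.
Ravi reaches Luca via Ravi → Soren → Priya → Luca.
Soren reaches Luca via Soren → Priya → Luca.
No chain forces Ingrid (or any of the others) ahead of Luca.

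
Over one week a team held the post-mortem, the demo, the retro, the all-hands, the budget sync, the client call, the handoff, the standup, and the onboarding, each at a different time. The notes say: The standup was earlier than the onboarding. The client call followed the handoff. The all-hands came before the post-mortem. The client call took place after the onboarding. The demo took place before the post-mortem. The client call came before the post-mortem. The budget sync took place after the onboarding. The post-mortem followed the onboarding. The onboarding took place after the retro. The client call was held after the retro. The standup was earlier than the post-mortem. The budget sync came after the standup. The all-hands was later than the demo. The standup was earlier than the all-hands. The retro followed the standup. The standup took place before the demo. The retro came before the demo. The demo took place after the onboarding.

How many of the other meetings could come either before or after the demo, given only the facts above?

Forced before the demo: the onboarding, the retro, and the standup; forced after the demo: the all-hands and the post-mortem.
That leaves the budget sync, the client call, and the handoff with no forced order relative to the demo — 3.

3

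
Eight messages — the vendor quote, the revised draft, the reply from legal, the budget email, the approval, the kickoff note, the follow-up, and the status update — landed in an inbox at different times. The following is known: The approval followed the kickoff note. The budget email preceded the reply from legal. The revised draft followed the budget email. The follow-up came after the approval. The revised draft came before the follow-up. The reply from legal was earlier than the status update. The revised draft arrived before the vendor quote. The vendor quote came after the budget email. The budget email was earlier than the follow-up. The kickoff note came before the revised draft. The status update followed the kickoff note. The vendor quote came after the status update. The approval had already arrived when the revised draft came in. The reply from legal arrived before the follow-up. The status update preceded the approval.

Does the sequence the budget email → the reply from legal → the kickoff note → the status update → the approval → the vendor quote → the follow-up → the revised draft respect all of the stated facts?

no

The constraints require the revised draft before the vendor quote, but in the proposed sequence the vendor quote appears ahead of the revised draft. That one violation is enough.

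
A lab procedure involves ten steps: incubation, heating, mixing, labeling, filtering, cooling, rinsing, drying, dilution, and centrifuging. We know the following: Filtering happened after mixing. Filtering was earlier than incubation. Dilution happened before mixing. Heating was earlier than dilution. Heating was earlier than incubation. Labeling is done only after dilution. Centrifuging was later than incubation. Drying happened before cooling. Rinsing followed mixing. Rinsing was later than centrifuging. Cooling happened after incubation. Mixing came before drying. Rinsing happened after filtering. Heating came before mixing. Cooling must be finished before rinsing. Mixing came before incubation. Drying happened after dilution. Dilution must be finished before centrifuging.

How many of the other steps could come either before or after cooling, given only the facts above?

2

Forced before cooling: dilution, drying, filtering, heating, incubation, and mixing; forced after cooling: rinsing.
That leaves centrifuging and labeling with no forced order relative to cooling — 2.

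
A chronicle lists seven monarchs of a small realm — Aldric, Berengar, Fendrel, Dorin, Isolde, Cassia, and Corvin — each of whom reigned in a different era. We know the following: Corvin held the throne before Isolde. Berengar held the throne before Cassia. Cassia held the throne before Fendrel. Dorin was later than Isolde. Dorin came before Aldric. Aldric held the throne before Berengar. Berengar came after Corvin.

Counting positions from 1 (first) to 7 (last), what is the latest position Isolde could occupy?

Isolde must come before Aldric, Berengar, Cassia, Dorin, and Fendrel — 5 rulers forced after them.
Everything else can be placed before Isolde in some valid order, so Isolde can sit as late as position 7 − 5 = 2.

2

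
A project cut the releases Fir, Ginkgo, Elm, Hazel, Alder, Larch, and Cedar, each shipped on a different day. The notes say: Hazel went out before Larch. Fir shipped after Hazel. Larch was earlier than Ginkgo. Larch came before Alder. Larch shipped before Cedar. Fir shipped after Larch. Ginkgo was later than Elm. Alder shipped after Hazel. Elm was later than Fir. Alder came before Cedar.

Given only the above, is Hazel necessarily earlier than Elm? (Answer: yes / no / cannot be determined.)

yes

Chain the constraints: Hazel → Fir → Elm. Each link is directly stated, so Hazel comes before Elm.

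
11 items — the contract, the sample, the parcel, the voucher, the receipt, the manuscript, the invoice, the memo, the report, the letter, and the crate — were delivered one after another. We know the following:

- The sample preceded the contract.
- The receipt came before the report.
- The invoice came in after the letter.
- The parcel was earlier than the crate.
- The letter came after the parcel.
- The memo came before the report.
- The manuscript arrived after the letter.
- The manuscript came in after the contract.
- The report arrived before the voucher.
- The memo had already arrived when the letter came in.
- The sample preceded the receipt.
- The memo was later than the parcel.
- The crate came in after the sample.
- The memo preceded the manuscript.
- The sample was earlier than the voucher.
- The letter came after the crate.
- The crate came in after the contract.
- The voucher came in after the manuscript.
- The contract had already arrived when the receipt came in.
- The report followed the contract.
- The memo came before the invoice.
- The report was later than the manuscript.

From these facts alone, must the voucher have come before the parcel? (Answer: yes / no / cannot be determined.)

Tracing the constraints gives the parcel → the letter → the manuscript → the voucher, so the parcel must come before the voucher.
That means the voucher cannot be before the parcel.

no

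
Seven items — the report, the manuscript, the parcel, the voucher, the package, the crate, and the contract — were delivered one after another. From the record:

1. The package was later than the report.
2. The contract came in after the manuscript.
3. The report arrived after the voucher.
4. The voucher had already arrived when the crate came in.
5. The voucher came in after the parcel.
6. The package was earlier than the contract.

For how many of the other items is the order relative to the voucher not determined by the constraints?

1

Forced before the voucher: the parcel; forced after the voucher: the contract, the crate, the package, and the report.
That leaves the manuscript with no forced order relative to the voucher — 1.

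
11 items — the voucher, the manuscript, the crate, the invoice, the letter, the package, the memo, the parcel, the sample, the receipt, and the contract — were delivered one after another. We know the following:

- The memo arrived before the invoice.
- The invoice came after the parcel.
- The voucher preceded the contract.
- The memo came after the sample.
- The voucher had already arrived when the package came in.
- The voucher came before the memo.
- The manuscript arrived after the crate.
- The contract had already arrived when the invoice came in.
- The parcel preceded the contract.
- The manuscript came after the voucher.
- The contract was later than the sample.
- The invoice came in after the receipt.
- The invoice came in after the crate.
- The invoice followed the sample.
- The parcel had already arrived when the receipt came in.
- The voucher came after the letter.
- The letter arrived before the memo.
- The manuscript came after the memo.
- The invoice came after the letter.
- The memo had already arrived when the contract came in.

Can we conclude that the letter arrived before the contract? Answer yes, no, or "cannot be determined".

Chain the constraints: the letter → the voucher → the contract. Each link is directly stated, so the letter comes before the contract.

yes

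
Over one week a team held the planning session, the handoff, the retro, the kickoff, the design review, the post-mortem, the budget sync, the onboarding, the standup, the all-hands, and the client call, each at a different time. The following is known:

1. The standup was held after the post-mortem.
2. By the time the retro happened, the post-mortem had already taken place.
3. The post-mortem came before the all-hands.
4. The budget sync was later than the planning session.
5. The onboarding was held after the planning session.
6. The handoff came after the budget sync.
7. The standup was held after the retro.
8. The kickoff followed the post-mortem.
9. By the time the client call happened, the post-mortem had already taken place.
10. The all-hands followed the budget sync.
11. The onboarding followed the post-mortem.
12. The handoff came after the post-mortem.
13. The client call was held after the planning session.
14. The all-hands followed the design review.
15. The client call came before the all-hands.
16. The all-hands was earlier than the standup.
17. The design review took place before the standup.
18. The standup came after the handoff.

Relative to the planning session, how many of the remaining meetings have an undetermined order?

Forced after the planning session: the all-hands, the budget sync, the client call, the handoff, the onboarding, and the standup.
That leaves the design review, the kickoff, the post-mortem, and the retro with no forced order relative to the planning session — 4.

4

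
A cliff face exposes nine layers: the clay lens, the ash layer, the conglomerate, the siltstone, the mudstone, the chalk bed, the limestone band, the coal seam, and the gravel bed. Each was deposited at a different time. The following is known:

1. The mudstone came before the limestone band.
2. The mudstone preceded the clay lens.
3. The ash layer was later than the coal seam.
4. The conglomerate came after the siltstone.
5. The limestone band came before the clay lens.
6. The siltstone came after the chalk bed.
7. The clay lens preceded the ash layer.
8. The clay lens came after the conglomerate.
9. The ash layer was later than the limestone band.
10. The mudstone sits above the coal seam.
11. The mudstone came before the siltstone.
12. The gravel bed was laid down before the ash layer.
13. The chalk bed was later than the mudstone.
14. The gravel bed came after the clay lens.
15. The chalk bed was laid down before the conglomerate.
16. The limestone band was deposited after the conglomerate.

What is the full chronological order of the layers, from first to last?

The constraints fix every adjacent pair, so only one ordering works:
the coal seam → the mudstone → the chalk bed → the siltstone → the conglomerate → the limestone band → the clay lens → the gravel bed → the ash layer.

the coal seam, the mudstone, the chalk bed, the siltstone, the conglomerate, the limestone band, the clay lens, the gravel bed, the ash layer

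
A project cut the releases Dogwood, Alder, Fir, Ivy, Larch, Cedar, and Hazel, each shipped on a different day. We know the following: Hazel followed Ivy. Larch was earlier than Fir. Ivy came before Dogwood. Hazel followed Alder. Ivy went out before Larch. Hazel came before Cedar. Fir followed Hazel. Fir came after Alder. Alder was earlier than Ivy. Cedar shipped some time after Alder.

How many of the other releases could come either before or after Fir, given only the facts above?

Forced before Fir: Alder, Hazel, Ivy, and Larch.
That leaves Cedar and Dogwood with no forced order relative to Fir — 2.

2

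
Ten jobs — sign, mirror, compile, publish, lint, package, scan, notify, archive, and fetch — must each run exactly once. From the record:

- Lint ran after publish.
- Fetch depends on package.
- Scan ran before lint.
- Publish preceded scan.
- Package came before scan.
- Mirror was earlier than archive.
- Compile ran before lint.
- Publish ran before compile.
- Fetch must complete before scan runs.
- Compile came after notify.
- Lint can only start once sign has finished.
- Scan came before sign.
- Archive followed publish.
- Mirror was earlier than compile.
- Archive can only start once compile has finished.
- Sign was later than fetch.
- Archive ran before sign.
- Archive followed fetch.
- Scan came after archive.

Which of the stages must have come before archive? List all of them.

Directly stated before archive: compile, fetch, mirror, and publish.
Notify reaches archive via notify → compile → archive.
Package reaches archive via package → fetch → archive.
No chain forces scan (or any of the others) ahead of archive.

compile, fetch, mirror, notify, package, publish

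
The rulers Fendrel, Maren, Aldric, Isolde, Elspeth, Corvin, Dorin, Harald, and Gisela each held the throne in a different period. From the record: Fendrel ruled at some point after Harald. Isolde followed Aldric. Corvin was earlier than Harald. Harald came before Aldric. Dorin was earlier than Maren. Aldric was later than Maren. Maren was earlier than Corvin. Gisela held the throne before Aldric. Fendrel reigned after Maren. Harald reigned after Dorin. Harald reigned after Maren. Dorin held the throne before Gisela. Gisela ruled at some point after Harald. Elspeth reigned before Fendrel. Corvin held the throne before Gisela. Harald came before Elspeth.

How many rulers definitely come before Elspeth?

4

Directly stated before Elspeth: Harald.
Corvin reaches Elspeth via Corvin → Harald → Elspeth.
Dorin reaches Elspeth via Dorin → Harald → Elspeth.
Maren reaches Elspeth via Maren → Harald → Elspeth.
No chain forces Isolde (or any of the others) ahead of Elspeth.
That's Corvin, Dorin, Harald, and Maren — 4 in all.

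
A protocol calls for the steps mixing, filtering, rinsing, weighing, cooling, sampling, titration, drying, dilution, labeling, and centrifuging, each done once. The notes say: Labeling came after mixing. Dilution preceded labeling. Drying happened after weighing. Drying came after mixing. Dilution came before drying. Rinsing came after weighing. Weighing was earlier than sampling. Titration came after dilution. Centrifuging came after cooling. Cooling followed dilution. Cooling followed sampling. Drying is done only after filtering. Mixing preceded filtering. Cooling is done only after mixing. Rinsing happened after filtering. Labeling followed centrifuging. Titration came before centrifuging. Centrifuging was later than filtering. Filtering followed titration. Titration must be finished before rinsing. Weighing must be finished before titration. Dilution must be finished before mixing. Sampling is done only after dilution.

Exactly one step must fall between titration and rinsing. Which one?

Tracing the constraints gives titration → filtering → rinsing, so filtering sits after titration and before rinsing.
No other step is forced both after titration and before rinsing.

filtering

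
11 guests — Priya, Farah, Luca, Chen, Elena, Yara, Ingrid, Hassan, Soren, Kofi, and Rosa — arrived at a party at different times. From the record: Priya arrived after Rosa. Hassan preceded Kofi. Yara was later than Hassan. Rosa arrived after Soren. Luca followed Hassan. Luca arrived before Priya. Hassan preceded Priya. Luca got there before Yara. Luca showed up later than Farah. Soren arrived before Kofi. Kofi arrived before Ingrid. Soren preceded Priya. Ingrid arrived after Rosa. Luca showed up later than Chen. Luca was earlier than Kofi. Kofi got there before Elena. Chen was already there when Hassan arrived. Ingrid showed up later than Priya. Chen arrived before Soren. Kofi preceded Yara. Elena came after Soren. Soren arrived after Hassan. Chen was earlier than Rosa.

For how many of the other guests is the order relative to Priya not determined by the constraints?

3

Forced before Priya: Chen, Farah, Hassan, Luca, Rosa, and Soren; forced after Priya: Ingrid.
That leaves Elena, Kofi, and Yara with no forced order relative to Priya — 3.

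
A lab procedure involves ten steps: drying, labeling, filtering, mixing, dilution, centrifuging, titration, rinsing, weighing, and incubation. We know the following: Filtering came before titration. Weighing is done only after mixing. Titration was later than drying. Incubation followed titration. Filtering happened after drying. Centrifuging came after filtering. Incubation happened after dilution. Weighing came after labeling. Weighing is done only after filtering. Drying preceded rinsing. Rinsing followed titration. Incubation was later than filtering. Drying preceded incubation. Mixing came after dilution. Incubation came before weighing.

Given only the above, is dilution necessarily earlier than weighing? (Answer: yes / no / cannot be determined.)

yes

Chain the constraints: dilution → mixing → weighing. Each link is directly stated, so dilution comes before weighing.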